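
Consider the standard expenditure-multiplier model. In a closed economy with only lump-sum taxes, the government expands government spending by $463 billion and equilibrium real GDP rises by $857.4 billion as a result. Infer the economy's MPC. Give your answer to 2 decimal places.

Implied spending multiplier k = ΔY/ΔG = 857.4/463 ≈ 1.8518.
Since k = 1/(1 − MPC), MPC = 1 − 1/k = 1 − ΔG/ΔY = 1 − 463/857.4 ≈ 0.46.

0.46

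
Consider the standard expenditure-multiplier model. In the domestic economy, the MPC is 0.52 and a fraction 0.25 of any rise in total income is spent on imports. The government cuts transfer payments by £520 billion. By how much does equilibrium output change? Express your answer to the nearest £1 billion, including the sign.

The transfer change shifts disposable income by −£520 billion, so first-round consumption changes by c·ΔTR = 0.52 × (−£520 billion) = −£270.4 billion.
Expenditure multiplier = 1/(1 − c + m) = 1/(1 − 0.52 + 0.25) = 1/0.73 ≈ 1.37.
The transfer multiplier is c × k ≈ 0.712, so ΔY = k × (c·ΔTR) = (−£270.4 billion) / 0.73 ≈ −£370 billion.

−£370 billion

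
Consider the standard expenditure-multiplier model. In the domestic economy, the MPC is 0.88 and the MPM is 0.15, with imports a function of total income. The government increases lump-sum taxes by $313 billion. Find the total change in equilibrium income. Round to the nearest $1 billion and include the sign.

−$1,020 billion

A lump-sum tax change of +$313 billion shifts disposable income by −$313 billion; first-round consumption changes by −c × ΔT = −0.88 × (+$313 billion) = −$275.44 billion.
Expenditure multiplier = 1/(1 − c + m) = 1/(1 − 0.88 + 0.15) = 1/0.27 ≈ 3.704.
The tax multiplier is −c × k ≈ −3.259, so ΔY = k × (−c·ΔT) = (−$275.44 billion) / 0.27 ≈ −$1,020 billion.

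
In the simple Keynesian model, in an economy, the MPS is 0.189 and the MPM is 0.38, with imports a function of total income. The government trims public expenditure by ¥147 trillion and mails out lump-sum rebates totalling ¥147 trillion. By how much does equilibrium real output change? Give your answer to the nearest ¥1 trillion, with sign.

−¥49 trillion

MPC = 1 − MPS = 1 − 0.189 = 0.811.
Expenditure multiplier = 1/(1 − c + m) = 1/(1 − 0.811 + 0.38) = 1/0.569 ≈ 1.757.
ΔG contributes k·ΔG = (−¥147 trillion) / 0.569 ≈ −¥258.3 trillion.
ΔT of −¥147 trillion changes first-round spending by −c·ΔT = +¥119.217 trillion, contributing k·(−c·ΔT) = (+¥119.217 trillion) / 0.569 ≈ +¥209.5 trillion.
Net ΔY = k(ΔG − c·ΔT) = (−¥27.783 trillion) / 0.569 ≈ −¥49 trillion.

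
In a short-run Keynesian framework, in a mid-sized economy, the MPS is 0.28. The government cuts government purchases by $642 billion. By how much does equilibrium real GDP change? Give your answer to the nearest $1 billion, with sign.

MPC = 1 − MPS = 1 − 0.28 = 0.72.
Expenditure multiplier = 1/(1 − MPC) = 1/(1 − 0.72) = 1/0.28 ≈ 3.571.
ΔY = k × ΔG = (−$642 billion) / 0.28 ≈ −$2,293 billion.

−$2,293 billion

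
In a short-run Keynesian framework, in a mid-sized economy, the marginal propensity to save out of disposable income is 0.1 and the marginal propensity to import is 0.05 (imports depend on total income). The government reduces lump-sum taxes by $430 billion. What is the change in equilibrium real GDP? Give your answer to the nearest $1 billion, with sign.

+$2,580 billion

MPC = 1 − MPS = 1 − 0.1 = 0.9.
A lump-sum tax change of −$430 billion shifts disposable income by +$430 billion; first-round consumption changes by −c × ΔT = −0.9 × (−$430 billion) = +$387 billion.
Expenditure multiplier = 1/(1 − c + m) = 1/(1 − 0.9 + 0.05) = 1/0.15 ≈ 6.667.
The tax multiplier is −c × k = −6, so ΔY = k × (−c·ΔT) = (+$387 billion) / 0.15 = +$2,580 billion.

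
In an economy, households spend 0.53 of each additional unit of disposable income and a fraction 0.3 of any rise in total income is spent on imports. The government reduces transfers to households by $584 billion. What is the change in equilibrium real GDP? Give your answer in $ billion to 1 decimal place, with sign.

The transfer change shifts disposable income by −$584 billion, so first-round consumption changes by c·ΔTR = 0.53 × (−$584 billion) = −$309.52 billion.
Expenditure multiplier = 1/(1 − c + m) = 1/(1 − 0.53 + 0.3) = 1/0.77 ≈ 1.299.
The transfer multiplier is c × k ≈ 0.688, so ΔY = k × (c·ΔTR) = (−$309.52 billion) / 0.77 ≈ −$402 billion.

−$402.0 billion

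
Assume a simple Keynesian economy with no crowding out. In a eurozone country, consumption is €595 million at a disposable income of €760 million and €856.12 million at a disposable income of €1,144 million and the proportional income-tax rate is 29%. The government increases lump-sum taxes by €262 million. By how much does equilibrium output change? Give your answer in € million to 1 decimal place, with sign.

−€344.5 million

MPC = ΔC/ΔYd = (856.12 − 595)/(1,144 − 760) = 261.12/384 = 0.68.
A lump-sum tax change of +€262 million shifts disposable income by −€262 million; first-round consumption changes by −c × ΔT = −0.68 × (+€262 million) = −€178.16 million.
Expenditure multiplier = 1/(1 − c(1−t)) = 1/(1 − 0.68×0.71) = 1/0.5172 ≈ 1.933.
The tax multiplier is −c × k ≈ −1.315, so ΔY = k × (−c·ΔT) = (−€178.16 million) / 0.5172 ≈ −€344.5 million.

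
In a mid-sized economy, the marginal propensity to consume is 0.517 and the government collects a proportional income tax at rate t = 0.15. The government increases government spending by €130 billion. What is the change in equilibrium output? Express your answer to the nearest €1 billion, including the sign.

Government-spending multiplier = 1/(1 − c(1−t)) = 1/(1 − 0.517×0.85) = 1/0.56055 ≈ 1.784.
ΔY = k × ΔG = (+€130 billion) / 0.56055 ≈ +€232 billion.

+€232 billion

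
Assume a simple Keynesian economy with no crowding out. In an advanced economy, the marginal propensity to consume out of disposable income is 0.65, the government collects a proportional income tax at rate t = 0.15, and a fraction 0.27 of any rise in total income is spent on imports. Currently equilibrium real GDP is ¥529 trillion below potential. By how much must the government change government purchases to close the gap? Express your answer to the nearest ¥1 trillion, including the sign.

Spending multiplier = 1/(1 − c(1−t) + m) = 1/(1 − 0.65×0.85 + 0.27) = 1/0.7175 ≈ 1.394.
Need ΔY = +¥529 trillion, so ΔG = ΔY/k = (+¥529 trillion) × 0.7175 ≈ +¥380 trillion.
The government should increase government purchases by ¥380 trillion.

+¥380 trillion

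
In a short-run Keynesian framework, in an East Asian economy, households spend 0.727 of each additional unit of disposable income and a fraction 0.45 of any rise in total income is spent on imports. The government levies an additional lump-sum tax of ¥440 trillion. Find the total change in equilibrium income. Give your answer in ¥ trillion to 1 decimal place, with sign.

−¥442.4 trillion

A lump-sum tax change of +¥440 trillion shifts disposable income by −¥440 trillion; first-round consumption changes by −c × ΔT = −0.727 × (+¥440 trillion) = −¥319.88 trillion.
Expenditure multiplier = 1/(1 − c + m) = 1/(1 − 0.727 + 0.45) = 1/0.723 ≈ 1.383.
The tax multiplier is −c × k ≈ −1.006, so ΔY = k × (−c·ΔT) = (−¥319.88 trillion) / 0.723 ≈ −¥442.4 trillion.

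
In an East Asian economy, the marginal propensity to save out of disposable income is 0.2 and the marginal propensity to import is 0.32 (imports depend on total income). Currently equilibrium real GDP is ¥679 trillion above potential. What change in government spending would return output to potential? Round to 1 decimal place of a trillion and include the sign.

MPC = 1 − MPS = 1 − 0.2 = 0.8.
Spending multiplier = 1/(1 − c + m) = 1/(1 − 0.8 + 0.32) = 1/0.52 ≈ 1.923.
Need ΔY = −¥679 trillion, so ΔG = ΔY/k = (−¥679 trillion) × 0.52 ≈ −¥353.1 trillion.
The government should cut government spending by ¥353.1 trillion.

−¥353.1 trillion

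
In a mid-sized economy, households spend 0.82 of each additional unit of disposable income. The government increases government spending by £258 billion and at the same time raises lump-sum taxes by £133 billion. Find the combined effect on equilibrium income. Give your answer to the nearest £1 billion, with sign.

+£827 billion

Expenditure multiplier = 1/(1 − MPC) = 1/(1 − 0.82) = 1/0.18 ≈ 5.556.
ΔG contributes k·ΔG = (+£258 billion) / 0.18 ≈ +£1,433.3 billion.
ΔT of +£133 billion changes first-round spending by −c·ΔT = −£109.06 billion, contributing k·(−c·ΔT) = (−£109.06 billion) / 0.18 ≈ −£605.9 billion.
Net ΔY = k(ΔG − c·ΔT) = (+£148.94 billion) / 0.18 ≈ +£827 billion.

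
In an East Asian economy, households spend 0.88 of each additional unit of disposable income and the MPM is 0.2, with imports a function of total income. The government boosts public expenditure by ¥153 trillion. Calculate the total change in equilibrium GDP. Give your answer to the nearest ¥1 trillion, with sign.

Spending multiplier = 1/(1 − c + m) = 1/(1 − 0.88 + 0.2) = 1/0.32 = 3.125.
ΔY = k × ΔG = (+¥153 trillion) / 0.32 ≈ +¥478 trillion.

+¥478 trillion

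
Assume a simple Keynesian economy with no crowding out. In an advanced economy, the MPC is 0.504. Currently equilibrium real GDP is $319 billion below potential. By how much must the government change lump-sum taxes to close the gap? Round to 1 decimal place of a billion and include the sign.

Spending multiplier = 1/(1 − MPC) = 1/(1 − 0.504) = 1/0.496 ≈ 2.016.
Tax multiplier = −c·k = −0.504/0.496 ≈ −1.016. Need ΔY = +$319 billion, so ΔT = ΔY/(−c·k) = −(+$319 billion) × 0.496 / 0.504 ≈ −$313.9 billion.
The government should cut lump-sum taxes by $313.9 billion.

−$313.9 billion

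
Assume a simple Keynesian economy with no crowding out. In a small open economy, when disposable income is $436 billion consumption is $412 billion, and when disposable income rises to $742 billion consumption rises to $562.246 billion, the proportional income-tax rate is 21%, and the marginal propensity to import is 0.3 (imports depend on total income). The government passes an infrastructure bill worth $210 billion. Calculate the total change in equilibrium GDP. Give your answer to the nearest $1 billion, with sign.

MPC = ΔC/ΔYd = (562.246 − 412)/(742 − 436) = 150.246/306 = 0.491.
Expenditure multiplier = 1/(1 − c(1−t) + m) = 1/(1 − 0.491×0.79 + 0.3) = 1/0.91211 ≈ 1.096.
ΔY = k × ΔG = (+$210 billion) / 0.91211 ≈ +$230 billion.

+$230 billion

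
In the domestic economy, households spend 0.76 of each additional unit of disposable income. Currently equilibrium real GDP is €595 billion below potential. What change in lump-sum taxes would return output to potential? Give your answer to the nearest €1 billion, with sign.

−€188 billion

Spending multiplier = 1/(1 − MPC) = 1/(1 − 0.76) = 1/0.24 ≈ 4.167.
Tax multiplier = −c·k = −0.76/0.24 ≈ −3.167. Need ΔY = +€595 billion, so ΔT = ΔY/(−c·k) = −(+€595 billion) × 0.24 / 0.76 ≈ −€188 billion.
The government should cut lump-sum taxes by €188 billion.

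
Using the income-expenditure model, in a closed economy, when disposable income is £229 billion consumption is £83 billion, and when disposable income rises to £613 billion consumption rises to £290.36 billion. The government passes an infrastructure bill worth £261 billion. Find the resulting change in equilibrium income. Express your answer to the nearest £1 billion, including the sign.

MPC = ΔC/ΔYd = (290.36 − 83)/(613 − 229) = 207.36/384 = 0.54.
Government-spending multiplier = 1/(1 − MPC) = 1/(1 − 0.54) = 1/0.46 ≈ 2.174.
ΔY = k × ΔG = (+£261 billion) / 0.46 ≈ +£567 billion.

+£567 billion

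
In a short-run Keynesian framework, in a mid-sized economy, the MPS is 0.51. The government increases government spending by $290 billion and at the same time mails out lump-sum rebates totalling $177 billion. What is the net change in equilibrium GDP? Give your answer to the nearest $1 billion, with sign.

+$739 billion

MPC = 1 − MPS = 1 − 0.51 = 0.49.
Expenditure multiplier = 1/(1 − MPC) = 1/(1 − 0.49) = 1/0.51 ≈ 1.961.
ΔG contributes k·ΔG = (+$290 billion) / 0.51 ≈ +$568.6 billion.
ΔT of −$177 billion changes first-round spending by −c·ΔT = +$86.73 billion, contributing k·(−c·ΔT) = (+$86.73 billion) / 0.51 ≈ +$170.1 billion.
Net ΔY = k(ΔG − c·ΔT) = (+$376.73 billion) / 0.51 ≈ +$739 billion.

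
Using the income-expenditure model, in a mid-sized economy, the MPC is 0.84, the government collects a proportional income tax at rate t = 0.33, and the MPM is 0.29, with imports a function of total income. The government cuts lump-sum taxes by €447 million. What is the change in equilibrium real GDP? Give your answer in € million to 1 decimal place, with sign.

+€516.3 million

A lump-sum tax change of −€447 million shifts disposable income by +€447 million; first-round consumption changes by −c × ΔT = −0.84 × (−€447 million) = +€375.48 million.
Expenditure multiplier = 1/(1 − c(1−t) + m) = 1/(1 − 0.84×0.67 + 0.29) = 1/0.7272 ≈ 1.375.
The tax multiplier is −c × k ≈ −1.155, so ΔY = k × (−c·ΔT) = (+€375.48 million) / 0.7272 ≈ +€516.3 million.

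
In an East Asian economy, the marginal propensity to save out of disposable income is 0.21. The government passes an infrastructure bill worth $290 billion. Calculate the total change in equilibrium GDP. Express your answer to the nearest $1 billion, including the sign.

MPC = 1 − MPS = 1 − 0.21 = 0.79.
Spending multiplier = 1/(1 − MPC) = 1/(1 − 0.79) = 1/0.21 ≈ 4.762.
ΔY = k × ΔG = (+$290 billion) / 0.21 ≈ +$1,381 billion.

+$1,381 billion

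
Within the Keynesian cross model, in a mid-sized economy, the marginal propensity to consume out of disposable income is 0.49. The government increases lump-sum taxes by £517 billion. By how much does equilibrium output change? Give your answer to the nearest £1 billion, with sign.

A lump-sum tax change of +£517 billion shifts disposable income by −£517 billion; first-round consumption changes by −c × ΔT = −0.49 × (+£517 billion) = −£253.33 billion.
Expenditure multiplier = 1/(1 − MPC) = 1/(1 − 0.49) = 1/0.51 ≈ 1.961.
The tax multiplier is −c × k ≈ −0.961, so ΔY = k × (−c·ΔT) = (−£253.33 billion) / 0.51 ≈ −£497 billion.

−£497 billion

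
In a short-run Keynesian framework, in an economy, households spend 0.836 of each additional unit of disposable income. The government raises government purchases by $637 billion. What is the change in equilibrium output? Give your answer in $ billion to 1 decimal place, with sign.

Expenditure multiplier = 1/(1 − MPC) = 1/(1 − 0.836) = 1/0.164 ≈ 6.098.
ΔY = k × ΔG = (+$637 billion) / 0.164 ≈ +$3,884.1 billion.

+$3,884.1 billion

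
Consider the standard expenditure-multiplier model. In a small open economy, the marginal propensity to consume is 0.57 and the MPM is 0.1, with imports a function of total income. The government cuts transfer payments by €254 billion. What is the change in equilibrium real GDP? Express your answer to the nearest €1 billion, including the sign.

−€273 billion

The transfer change shifts disposable income by −€254 billion, so first-round consumption changes by c·ΔTR = 0.57 × (−€254 billion) = −€144.78 billion.
Expenditure multiplier = 1/(1 − c + m) = 1/(1 − 0.57 + 0.1) = 1/0.53 ≈ 1.887.
The transfer multiplier is c × k ≈ 1.075, so ΔY = k × (c·ΔTR) = (−€144.78 billion) / 0.53 ≈ −€273 billion.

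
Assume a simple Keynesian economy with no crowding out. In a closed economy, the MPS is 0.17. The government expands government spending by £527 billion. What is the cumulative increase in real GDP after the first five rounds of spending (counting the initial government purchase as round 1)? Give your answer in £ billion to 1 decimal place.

£1,878.9 billion

MPC = 1 − MPS = 1 − 0.17 = 0.83.
Round 1 adds ΔG = £527 billion; each later round is MPC = 0.83 times the previous.
After 5 rounds: 527 + 437.41 + 363.0503 + 301.331749 + 250.10535167 = ΔG·(1 − c^5)/(1 − c) = 527 × (1 − 0.3939040643)/0.17 ≈ £1,878.9 billion.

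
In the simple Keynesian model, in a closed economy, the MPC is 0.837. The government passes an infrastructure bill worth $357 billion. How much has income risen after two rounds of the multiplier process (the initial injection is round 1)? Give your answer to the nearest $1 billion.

Round 1 adds ΔG = $357 billion; each later round is MPC = 0.837 times the previous.
After 2 rounds: 357 + 298.809 = ΔG·(1 − c^2)/(1 − c) = 357 × (1 − 0.700569)/0.163 ≈ $656 billion.

$656 billion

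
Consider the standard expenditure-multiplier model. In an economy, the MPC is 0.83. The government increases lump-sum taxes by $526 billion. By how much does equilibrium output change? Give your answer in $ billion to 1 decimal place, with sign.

−$2,568.1 billion

A lump-sum tax change of +$526 billion shifts disposable income by −$526 billion; first-round consumption changes by −c × ΔT = −0.83 × (+$526 billion) = −$436.58 billion.
Expenditure multiplier = 1/(1 − MPC) = 1/(1 − 0.83) = 1/0.17 ≈ 5.882.
The tax multiplier is −c × k ≈ −4.882, so ΔY = k × (−c·ΔT) = (−$436.58 billion) / 0.17 ≈ −$2,568.1 billion.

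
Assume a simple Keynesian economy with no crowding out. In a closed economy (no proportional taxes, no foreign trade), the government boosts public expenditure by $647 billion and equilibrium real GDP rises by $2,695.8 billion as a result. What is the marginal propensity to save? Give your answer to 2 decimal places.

Implied spending multiplier k = ΔY/ΔG = 2,695.8/647 ≈ 4.1666.
Since k = 1/(1 − MPC), MPC = 1 − 1/k = 1 − ΔG/ΔY = 1 − 647/2,695.8 ≈ 0.76.
MPS = 1 − MPC = 0.24.

0.24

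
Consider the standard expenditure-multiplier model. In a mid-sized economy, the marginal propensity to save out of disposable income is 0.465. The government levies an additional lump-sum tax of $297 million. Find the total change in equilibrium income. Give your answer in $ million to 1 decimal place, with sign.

−$341.7 million

MPC = 1 − MPS = 1 − 0.465 = 0.535.
A lump-sum tax change of +$297 million shifts disposable income by −$297 million; first-round consumption changes by −c × ΔT = −0.535 × (+$297 million) = −$158.895 million.
Expenditure multiplier = 1/(1 − MPC) = 1/(1 − 0.535) = 1/0.465 ≈ 2.151.
The tax multiplier is −c × k ≈ −1.151, so ΔY = k × (−c·ΔT) = (−$158.895 million) / 0.465 ≈ −$341.7 million.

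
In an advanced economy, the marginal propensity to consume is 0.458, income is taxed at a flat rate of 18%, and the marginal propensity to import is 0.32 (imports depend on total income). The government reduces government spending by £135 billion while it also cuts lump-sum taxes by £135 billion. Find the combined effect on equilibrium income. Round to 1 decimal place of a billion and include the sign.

−£77.5 billion

Expenditure multiplier = 1/(1 − c(1−t) + m) = 1/(1 − 0.458×0.82 + 0.32) = 1/0.94444 ≈ 1.059.
ΔG contributes k·ΔG = (−£135 billion) / 0.94444 ≈ −£142.9 billion.
ΔT of −£135 billion changes first-round spending by −c·ΔT = +£61.83 billion, contributing k·(−c·ΔT) = (+£61.83 billion) / 0.94444 ≈ +£65.5 billion.
Net ΔY = k(ΔG − c·ΔT) = (−£73.17 billion) / 0.94444 ≈ −£77.5 billion.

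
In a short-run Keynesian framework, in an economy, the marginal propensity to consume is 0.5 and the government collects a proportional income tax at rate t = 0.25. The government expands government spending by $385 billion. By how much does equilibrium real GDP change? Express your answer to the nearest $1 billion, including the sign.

+$616 billion

Spending multiplier = 1/(1 − c(1−t)) = 1/(1 − 0.5×0.75) = 1/0.625 = 1.6.
ΔY = k × ΔG = (+$385 billion) / 0.625 = +$616 billion.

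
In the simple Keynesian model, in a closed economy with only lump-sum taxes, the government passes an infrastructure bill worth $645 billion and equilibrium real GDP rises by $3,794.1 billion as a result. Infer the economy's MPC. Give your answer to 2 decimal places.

0.83

Implied spending multiplier k = ΔY/ΔG = 3,794.1/645 ≈ 5.8823.
Since k = 1/(1 − MPC), MPC = 1 − 1/k = 1 − ΔG/ΔY = 1 − 645/3,794.1 ≈ 0.83.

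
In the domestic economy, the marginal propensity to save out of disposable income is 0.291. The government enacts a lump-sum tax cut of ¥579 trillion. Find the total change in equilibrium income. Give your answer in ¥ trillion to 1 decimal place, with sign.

MPC = 1 − MPS = 1 − 0.291 = 0.709.
A lump-sum tax change of −¥579 trillion shifts disposable income by +¥579 trillion; first-round consumption changes by −c × ΔT = −0.709 × (−¥579 trillion) = +¥410.511 trillion.
Expenditure multiplier = 1/(1 − MPC) = 1/(1 − 0.709) = 1/0.291 ≈ 3.436.
The tax multiplier is −c × k ≈ −2.436, so ΔY = k × (−c·ΔT) = (+¥410.511 trillion) / 0.291 ≈ +¥1,410.7 trillion.

+¥1,410.7 trillion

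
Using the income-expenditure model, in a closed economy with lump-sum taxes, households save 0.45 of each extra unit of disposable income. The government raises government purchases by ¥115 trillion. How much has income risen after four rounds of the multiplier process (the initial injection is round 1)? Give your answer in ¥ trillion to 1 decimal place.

¥232.2 trillion

MPC = 1 − MPS = 1 − 0.45 = 0.55.
Round 1 adds ΔG = ¥115 trillion; each later round is MPC = 0.55 times the previous.
After 4 rounds: 115 + 63.25 + 34.7875 + 19.133125 = ΔG·(1 − c^4)/(1 − c) = 115 × (1 − 0.09150625)/0.45 ≈ ¥232.2 trillion.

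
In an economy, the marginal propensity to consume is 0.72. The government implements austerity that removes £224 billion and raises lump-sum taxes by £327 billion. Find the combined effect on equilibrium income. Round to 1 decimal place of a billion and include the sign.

Expenditure multiplier = 1/(1 − MPC) = 1/(1 − 0.72) = 1/0.28 ≈ 3.571.
ΔG contributes k·ΔG = (−£224 billion) / 0.28 = −£800 billion.
ΔT of +£327 billion changes first-round spending by −c·ΔT = −£235.44 billion, contributing k·(−c·ΔT) = (−£235.44 billion) / 0.28 ≈ −£840.9 billion.
Net ΔY = k(ΔG − c·ΔT) = (−£459.44 billion) / 0.28 ≈ −£1,640.9 billion.

−£1,640.9 billion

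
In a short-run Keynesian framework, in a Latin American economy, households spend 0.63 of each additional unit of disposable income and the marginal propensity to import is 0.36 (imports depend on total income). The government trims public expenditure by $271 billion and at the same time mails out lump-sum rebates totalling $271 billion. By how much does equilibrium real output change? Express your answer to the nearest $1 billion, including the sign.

Expenditure multiplier = 1/(1 − c + m) = 1/(1 − 0.63 + 0.36) = 1/0.73 ≈ 1.37.
ΔG contributes k·ΔG = (−$271 billion) / 0.73 ≈ −$371.2 billion.
ΔT of −$271 billion changes first-round spending by −c·ΔT = +$170.73 billion, contributing k·(−c·ΔT) = (+$170.73 billion) / 0.73 ≈ +$233.9 billion.
Net ΔY = k(ΔG − c·ΔT) = (−$100.27 billion) / 0.73 ≈ −$137 billion.

−$137 billion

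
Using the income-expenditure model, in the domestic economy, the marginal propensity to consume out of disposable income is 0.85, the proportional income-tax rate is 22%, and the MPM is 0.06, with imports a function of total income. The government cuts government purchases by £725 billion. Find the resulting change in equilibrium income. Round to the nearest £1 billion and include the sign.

Expenditure multiplier = 1/(1 − c(1−t) + m) = 1/(1 − 0.85×0.78 + 0.06) = 1/0.397 ≈ 2.519.
ΔY = k × ΔG = (−£725 billion) / 0.397 ≈ −£1,826 billion.

−£1,826 billion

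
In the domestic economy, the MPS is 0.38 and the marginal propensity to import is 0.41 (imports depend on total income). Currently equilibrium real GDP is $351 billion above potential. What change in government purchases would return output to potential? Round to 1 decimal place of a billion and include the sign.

−$277.3 billion

MPC = 1 − MPS = 1 − 0.38 = 0.62.
Spending multiplier = 1/(1 − c + m) = 1/(1 − 0.62 + 0.41) = 1/0.79 ≈ 1.266.
Need ΔY = −$351 billion, so ΔG = ΔY/k = (−$351 billion) × 0.79 ≈ −$277.3 billion.
The government should cut government purchases by $277.3 billion.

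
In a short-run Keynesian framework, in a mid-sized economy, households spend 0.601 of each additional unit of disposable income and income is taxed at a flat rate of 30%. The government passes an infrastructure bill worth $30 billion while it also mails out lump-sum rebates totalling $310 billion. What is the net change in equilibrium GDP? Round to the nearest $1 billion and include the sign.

+$373 billion

Expenditure multiplier = 1/(1 − c(1−t)) = 1/(1 − 0.601×0.7) = 1/0.5793 ≈ 1.726.
ΔG contributes k·ΔG = (+$30 billion) / 0.5793 ≈ +$51.8 billion.
ΔT of −$310 billion changes first-round spending by −c·ΔT = +$186.31 billion, contributing k·(−c·ΔT) = (+$186.31 billion) / 0.5793 ≈ +$321.6 billion.
Net ΔY = k(ΔG − c·ΔT) = (+$216.31 billion) / 0.5793 ≈ +$373 billion.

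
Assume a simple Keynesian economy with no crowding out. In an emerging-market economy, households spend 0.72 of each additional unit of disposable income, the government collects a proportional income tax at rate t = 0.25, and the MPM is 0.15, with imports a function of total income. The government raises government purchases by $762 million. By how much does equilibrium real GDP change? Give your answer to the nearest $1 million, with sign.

Government-spending multiplier = 1/(1 − c(1−t) + m) = 1/(1 − 0.72×0.75 + 0.15) = 1/0.61 ≈ 1.639.
ΔY = k × ΔG = (+$762 million) / 0.61 ≈ +$1,249 million.

+$1,249 million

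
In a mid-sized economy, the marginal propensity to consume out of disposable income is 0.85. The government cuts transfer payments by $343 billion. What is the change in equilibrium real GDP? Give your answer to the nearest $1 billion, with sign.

The transfer change shifts disposable income by −$343 billion, so first-round consumption changes by c·ΔTR = 0.85 × (−$343 billion) = −$291.55 billion.
Expenditure multiplier = 1/(1 − MPC) = 1/(1 − 0.85) = 1/0.15 ≈ 6.667.
The transfer multiplier is c × k ≈ 5.667, so ΔY = k × (c·ΔTR) = (−$291.55 billion) / 0.15 ≈ −$1,944 billion.

−$1,944 billion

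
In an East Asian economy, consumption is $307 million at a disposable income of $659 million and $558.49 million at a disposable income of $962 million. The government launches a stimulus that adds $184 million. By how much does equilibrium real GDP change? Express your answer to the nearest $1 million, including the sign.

+$1,082 million

MPC = ΔC/ΔYd = (558.49 − 307)/(962 − 659) = 251.49/303 = 0.83.
Expenditure multiplier = 1/(1 − MPC) = 1/(1 − 0.83) = 1/0.17 ≈ 5.882.
ΔY = k × ΔG = (+$184 million) / 0.17 ≈ +$1,082 million.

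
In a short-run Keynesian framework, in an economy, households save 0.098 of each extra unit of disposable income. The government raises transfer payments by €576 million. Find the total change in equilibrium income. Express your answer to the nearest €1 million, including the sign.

+€5,302 million

MPC = 1 − MPS = 1 − 0.098 = 0.902.
The transfer change shifts disposable income by +€576 million, so first-round consumption changes by c·ΔTR = 0.902 × (+€576 million) = +€519.552 million.
Expenditure multiplier = 1/(1 − MPC) = 1/(1 − 0.902) = 1/0.098 ≈ 10.204.
The transfer multiplier is c × k ≈ 9.204, so ΔY = k × (c·ΔTR) = (+€519.552 million) / 0.098 ≈ +€5,302 million.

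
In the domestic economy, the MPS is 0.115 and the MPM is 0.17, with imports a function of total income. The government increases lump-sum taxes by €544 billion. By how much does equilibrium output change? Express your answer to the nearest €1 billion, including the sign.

MPC = 1 − MPS = 1 − 0.115 = 0.885.
A lump-sum tax change of +€544 billion shifts disposable income by −€544 billion; first-round consumption changes by −c × ΔT = −0.885 × (+€544 billion) = −€481.44 billion.
Expenditure multiplier = 1/(1 − c + m) = 1/(1 − 0.885 + 0.17) = 1/0.285 ≈ 3.509.
The tax multiplier is −c × k ≈ −3.105, so ΔY = k × (−c·ΔT) = (−€481.44 billion) / 0.285 ≈ −€1,689 billion.

−€1,689 billion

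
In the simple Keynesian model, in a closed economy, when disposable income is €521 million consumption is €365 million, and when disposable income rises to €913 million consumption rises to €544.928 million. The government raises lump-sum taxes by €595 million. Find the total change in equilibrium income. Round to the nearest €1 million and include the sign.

−€505 million

MPC = ΔC/ΔYd = (544.928 − 365)/(913 − 521) = 179.928/392 = 0.459.
A lump-sum tax change of +€595 million shifts disposable income by −€595 million; first-round consumption changes by −c × ΔT = −0.459 × (+€595 million) = −€273.105 million.
Expenditure multiplier = 1/(1 − MPC) = 1/(1 − 0.459) = 1/0.541 ≈ 1.848.
The tax multiplier is −c × k ≈ −0.848, so ΔY = k × (−c·ΔT) = (−€273.105 million) / 0.541 ≈ −€505 million.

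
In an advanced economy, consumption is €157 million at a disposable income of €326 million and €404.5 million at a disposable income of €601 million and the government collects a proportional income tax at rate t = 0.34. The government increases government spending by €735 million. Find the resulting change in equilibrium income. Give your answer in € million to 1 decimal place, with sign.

+€1,810.3 million

MPC = ΔC/ΔYd = (404.5 − 157)/(601 − 326) = 247.5/275 = 0.9.
Government-spending multiplier = 1/(1 − c(1−t)) = 1/(1 − 0.9×0.66) = 1/0.406 ≈ 2.463.
ΔY = k × ΔG = (+€735 million) / 0.406 ≈ +€1,810.3 million.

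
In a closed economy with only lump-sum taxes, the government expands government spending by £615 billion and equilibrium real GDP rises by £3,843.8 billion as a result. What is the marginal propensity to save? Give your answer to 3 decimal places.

Implied spending multiplier k = ΔY/ΔG = 3,843.8/615 ≈ 6.2501.
Since k = 1/(1 − MPC), MPC = 1 − 1/k = 1 − ΔG/ΔY = 1 − 615/3,843.8 ≈ 0.840.
MPS = 1 − MPC = 0.160.

0.160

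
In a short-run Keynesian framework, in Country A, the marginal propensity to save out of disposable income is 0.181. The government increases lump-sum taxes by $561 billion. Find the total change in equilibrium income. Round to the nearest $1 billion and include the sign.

−$2,538 billion

MPC = 1 − MPS = 1 − 0.181 = 0.819.
A lump-sum tax change of +$561 billion shifts disposable income by −$561 billion; first-round consumption changes by −c × ΔT = −0.819 × (+$561 billion) = −$459.459 billion.
Expenditure multiplier = 1/(1 − MPC) = 1/(1 − 0.819) = 1/0.181 ≈ 5.525.
The tax multiplier is −c × k ≈ −4.525, so ΔY = k × (−c·ΔT) = (−$459.459 billion) / 0.181 ≈ −$2,538 billion.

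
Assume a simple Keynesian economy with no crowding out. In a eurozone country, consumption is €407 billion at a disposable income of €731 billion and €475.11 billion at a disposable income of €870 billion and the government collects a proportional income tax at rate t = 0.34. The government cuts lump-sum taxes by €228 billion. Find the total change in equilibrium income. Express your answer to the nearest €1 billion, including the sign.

MPC = ΔC/ΔYd = (475.11 − 407)/(870 − 731) = 68.11/139 = 0.49.
A lump-sum tax change of −€228 billion shifts disposable income by +€228 billion; first-round consumption changes by −c × ΔT = −0.49 × (−€228 billion) = +€111.72 billion.
Expenditure multiplier = 1/(1 − c(1−t)) = 1/(1 − 0.49×0.66) = 1/0.6766 ≈ 1.478.
The tax multiplier is −c × k ≈ −0.724, so ΔY = k × (−c·ΔT) = (+€111.72 billion) / 0.6766 ≈ +€165 billion.

+€165 billion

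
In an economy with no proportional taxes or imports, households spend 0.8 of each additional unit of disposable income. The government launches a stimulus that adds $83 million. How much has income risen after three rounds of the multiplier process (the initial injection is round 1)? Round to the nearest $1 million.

$203 million

Round 1 adds ΔG = $83 million; each later round is MPC = 0.8 times the previous.
After 3 rounds: 83 + 66.4 + 53.12 = ΔG·(1 − c^3)/(1 − c) = 83 × (1 − 0.512)/0.2 ≈ $203 million.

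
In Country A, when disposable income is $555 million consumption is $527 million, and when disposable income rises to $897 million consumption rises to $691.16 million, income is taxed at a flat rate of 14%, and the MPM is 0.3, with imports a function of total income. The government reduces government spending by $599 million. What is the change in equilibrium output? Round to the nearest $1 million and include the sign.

−$675 million

MPC = ΔC/ΔYd = (691.16 − 527)/(897 − 555) = 164.16/342 = 0.48.
Spending multiplier = 1/(1 − c(1−t) + m) = 1/(1 − 0.48×0.86 + 0.3) = 1/0.8872 ≈ 1.127.
ΔY = k × ΔG = (−$599 million) / 0.8872 ≈ −$675 million.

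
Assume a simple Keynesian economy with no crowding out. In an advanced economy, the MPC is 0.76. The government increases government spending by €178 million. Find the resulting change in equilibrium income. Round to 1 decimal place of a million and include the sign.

Expenditure multiplier = 1/(1 − MPC) = 1/(1 − 0.76) = 1/0.24 ≈ 4.167.
ΔY = k × ΔG = (+€178 million) / 0.24 ≈ +€741.7 million.

+€741.7 million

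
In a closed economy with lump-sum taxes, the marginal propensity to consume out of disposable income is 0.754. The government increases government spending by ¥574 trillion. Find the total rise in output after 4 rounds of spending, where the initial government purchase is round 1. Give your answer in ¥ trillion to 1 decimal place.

¥1,579.2 trillion

Round 1 adds ΔG = ¥574 trillion; each later round is MPC = 0.754 times the previous.
After 4 rounds: 574 + 432.796 + 326.328184 + 246.051450736 = ΔG·(1 − c^4)/(1 − c) = 574 × (1 − 0.323210442256)/0.246 ≈ ¥1,579.2 trillion.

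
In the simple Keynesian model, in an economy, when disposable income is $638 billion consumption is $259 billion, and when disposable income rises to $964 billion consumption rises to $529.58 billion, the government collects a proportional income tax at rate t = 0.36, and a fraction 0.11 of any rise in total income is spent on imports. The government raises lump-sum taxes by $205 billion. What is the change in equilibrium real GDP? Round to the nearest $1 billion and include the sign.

MPC = ΔC/ΔYd = (529.58 − 259)/(964 − 638) = 270.58/326 = 0.83.
A lump-sum tax change of +$205 billion shifts disposable income by −$205 billion; first-round consumption changes by −c × ΔT = −0.83 × (+$205 billion) = −$170.15 billion.
Expenditure multiplier = 1/(1 − c(1−t) + m) = 1/(1 − 0.83×0.64 + 0.11) = 1/0.5788 ≈ 1.728.
The tax multiplier is −c × k ≈ −1.434, so ΔY = k × (−c·ΔT) = (−$170.15 billion) / 0.5788 ≈ −$294 billion.

−$294 billion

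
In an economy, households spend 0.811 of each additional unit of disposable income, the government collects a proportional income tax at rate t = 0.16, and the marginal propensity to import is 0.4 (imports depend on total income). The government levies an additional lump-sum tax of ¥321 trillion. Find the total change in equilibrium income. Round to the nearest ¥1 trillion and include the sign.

−¥362 trillion

A lump-sum tax change of +¥321 trillion shifts disposable income by −¥321 trillion; first-round consumption changes by −c × ΔT = −0.811 × (+¥321 trillion) = −¥260.331 trillion.
Expenditure multiplier = 1/(1 − c(1−t) + m) = 1/(1 − 0.811×0.84 + 0.4) = 1/0.71876 ≈ 1.391.
The tax multiplier is −c × k ≈ −1.128, so ΔY = k × (−c·ΔT) = (−¥260.331 trillion) / 0.71876 ≈ −¥362 trillion.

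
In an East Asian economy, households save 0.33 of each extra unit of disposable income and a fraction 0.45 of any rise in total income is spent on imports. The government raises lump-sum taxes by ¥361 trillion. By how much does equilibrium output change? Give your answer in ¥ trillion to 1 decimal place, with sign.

MPC = 1 − MPS = 1 − 0.33 = 0.67.
A lump-sum tax change of +¥361 trillion shifts disposable income by −¥361 trillion; first-round consumption changes by −c × ΔT = −0.67 × (+¥361 trillion) = −¥241.87 trillion.
Expenditure multiplier = 1/(1 − c + m) = 1/(1 − 0.67 + 0.45) = 1/0.78 ≈ 1.282.
The tax multiplier is −c × k ≈ −0.859, so ΔY = k × (−c·ΔT) = (−¥241.87 trillion) / 0.78 ≈ −¥310.1 trillion.

−¥310.1 trillion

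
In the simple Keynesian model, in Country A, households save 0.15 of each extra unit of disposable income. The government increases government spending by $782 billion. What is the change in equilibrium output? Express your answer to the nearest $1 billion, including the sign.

MPC = 1 − MPS = 1 − 0.15 = 0.85.
Government-spending multiplier = 1/(1 − MPC) = 1/(1 − 0.85) = 1/0.15 ≈ 6.667.
ΔY = k × ΔG = (+$782 billion) / 0.15 ≈ +$5,213 billion.

+$5,213 billion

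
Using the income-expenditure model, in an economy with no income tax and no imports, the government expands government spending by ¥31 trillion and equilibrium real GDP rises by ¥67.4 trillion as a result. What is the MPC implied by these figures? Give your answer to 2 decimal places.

0.54

Implied spending multiplier k = ΔY/ΔG = 67.4/31 ≈ 2.1742.
Since k = 1/(1 − MPC), MPC = 1 − 1/k = 1 − ΔG/ΔY = 1 − 31/67.4 ≈ 0.54.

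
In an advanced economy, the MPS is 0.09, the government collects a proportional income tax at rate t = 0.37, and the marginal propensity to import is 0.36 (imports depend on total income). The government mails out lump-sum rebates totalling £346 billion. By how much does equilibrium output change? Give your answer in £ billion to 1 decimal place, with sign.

+£400.2 billion

MPC = 1 − MPS = 1 − 0.09 = 0.91.
A lump-sum tax change of −£346 billion shifts disposable income by +£346 billion; first-round consumption changes by −c × ΔT = −0.91 × (−£346 billion) = +£314.86 billion.
Expenditure multiplier = 1/(1 − c(1−t) + m) = 1/(1 − 0.91×0.63 + 0.36) = 1/0.7867 ≈ 1.271.
The tax multiplier is −c × k ≈ −1.157, so ΔY = k × (−c·ΔT) = (+£314.86 billion) / 0.7867 ≈ +£400.2 billion.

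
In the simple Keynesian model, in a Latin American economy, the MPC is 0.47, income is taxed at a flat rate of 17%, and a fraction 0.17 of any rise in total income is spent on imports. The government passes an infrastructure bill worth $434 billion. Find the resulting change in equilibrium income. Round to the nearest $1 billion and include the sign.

+$556 billion

Spending multiplier = 1/(1 − c(1−t) + m) = 1/(1 − 0.47×0.83 + 0.17) = 1/0.7799 ≈ 1.282.
ΔY = k × ΔG = (+$434 billion) / 0.7799 ≈ +$556 billion.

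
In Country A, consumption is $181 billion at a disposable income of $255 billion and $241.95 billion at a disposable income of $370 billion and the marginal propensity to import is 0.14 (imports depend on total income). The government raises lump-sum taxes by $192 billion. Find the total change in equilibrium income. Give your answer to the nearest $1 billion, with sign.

−$167 billion

MPC = ΔC/ΔYd = (241.95 − 181)/(370 − 255) = 60.95/115 = 0.53.
A lump-sum tax change of +$192 billion shifts disposable income by −$192 billion; first-round consumption changes by −c × ΔT = −0.53 × (+$192 billion) = −$101.76 billion.
Expenditure multiplier = 1/(1 − c + m) = 1/(1 − 0.53 + 0.14) = 1/0.61 ≈ 1.639.
The tax multiplier is −c × k ≈ −0.869, so ΔY = k × (−c·ΔT) = (−$101.76 billion) / 0.61 ≈ −$167 billion.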